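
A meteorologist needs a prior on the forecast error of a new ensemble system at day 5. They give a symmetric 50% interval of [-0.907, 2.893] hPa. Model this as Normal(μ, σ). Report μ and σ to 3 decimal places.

μ = 0.993, σ = 2.817

A symmetric 50% interval runs μ ± z·σ with z = 0.6745.
Half-width = 1.9, so σ = 1.9/0.6745 = 2.817.
μ is the interval midpoint, 0.993.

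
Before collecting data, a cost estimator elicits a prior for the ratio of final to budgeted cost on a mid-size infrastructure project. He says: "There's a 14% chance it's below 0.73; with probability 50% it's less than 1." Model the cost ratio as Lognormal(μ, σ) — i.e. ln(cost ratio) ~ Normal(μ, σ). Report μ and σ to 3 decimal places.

μ ≈ 0.000, σ ≈ 0.291

If T ~ Lognormal(μ,σ) then ln T ~ Normal(μ,σ), so the p-quantile of ln T is μ + z_p·σ.
ln(0.73) = -0.3147 and ln(1) = 0; z_{0.14} = -1.08, z_{0.5} = 0.
σ = (0 − -0.3147)/(0 − (-1.08)) = 0.291.
μ = -0.3147 − (-1.08)·0.291 = 0.000.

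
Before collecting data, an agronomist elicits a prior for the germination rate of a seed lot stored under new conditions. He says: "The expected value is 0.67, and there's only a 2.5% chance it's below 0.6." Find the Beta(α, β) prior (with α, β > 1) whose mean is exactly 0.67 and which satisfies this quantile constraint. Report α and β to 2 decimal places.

α ≈ 121.25, β ≈ 59.72

With mean 0.67 fixed, write α = 0.67s, β = 0.33s where s = α+β.
Need P(θ < 0.6) = 0.025 under Beta(0.67s, 0.33s). Normal approximation: (q−m)/√(m(1−m)/s) ≈ z_{0.025} = -1.96, so s ≈ 0.67·0.33·(-1.96)²/(0.6−0.67)² = 173.3.
At s = 173.3: P(θ<0.6) ≈ 0.028. Adjusting to match 0.025 gives s ≈ 180.98.
So α = 0.67·180.98 ≈ 121.25, β = 0.33·180.98 ≈ 59.72.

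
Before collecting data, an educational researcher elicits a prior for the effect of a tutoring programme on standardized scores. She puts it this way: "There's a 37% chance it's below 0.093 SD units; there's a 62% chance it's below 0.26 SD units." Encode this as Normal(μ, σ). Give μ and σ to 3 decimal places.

For Normal(μ,σ), the p-quantile is μ + z_p·σ. Here z_{0.37} = -0.3319, z_{0.62} = 0.3055.
So 0.093 = μ − 0.3319σ and 0.26 = μ + 0.3055σ.
Subtracting: σ = (0.26 − 0.093)/(0.3055 − (-0.3319)) = 0.262.
Then μ = 0.093 − (-0.3319)·0.262 = 0.180.

μ = 0.180, σ = 0.262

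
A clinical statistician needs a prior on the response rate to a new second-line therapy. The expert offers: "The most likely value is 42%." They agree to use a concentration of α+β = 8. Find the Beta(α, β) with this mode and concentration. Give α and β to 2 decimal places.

For α,β > 1 the Beta mode is (α−1)/(α+β−2). With α+β = 8, the mode is (α−1)/6.
Set (α−1)/6 = 0.42 → α = 1 + 0.42·6 = 3.52.
β = 8 − α = 4.48.

α = 3.52, β = 4.48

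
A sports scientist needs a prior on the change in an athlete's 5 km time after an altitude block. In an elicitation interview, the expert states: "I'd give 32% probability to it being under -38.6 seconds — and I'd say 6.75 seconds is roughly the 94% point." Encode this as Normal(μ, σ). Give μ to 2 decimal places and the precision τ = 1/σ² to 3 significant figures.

μ = -28.11, τ = 0.00199

For Normal(μ,σ), the p-quantile is μ + z_p·σ. Here z_{0.32} = -0.4677, z_{0.94} = 1.555.
So -38.6 = μ − 0.4677σ and 6.75 = μ + 1.555σ.
Subtracting: σ = (6.75 − -38.6)/(1.555 − (-0.4677)) = 22.42.
Then μ = -38.6 − (-0.4677)·22.42 = -28.11.
Precision τ = 1/σ² = 1/22.42² = 0.00199.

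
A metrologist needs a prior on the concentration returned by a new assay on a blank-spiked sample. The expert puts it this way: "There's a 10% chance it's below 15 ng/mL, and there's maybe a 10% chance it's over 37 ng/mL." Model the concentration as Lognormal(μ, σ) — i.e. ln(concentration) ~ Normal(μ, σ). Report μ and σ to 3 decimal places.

μ ≈ 3.159, σ ≈ 0.352

If T ~ Lognormal(μ,σ) then ln T ~ Normal(μ,σ), so the p-quantile of ln T is μ + z_p·σ.
ln(15) = 2.708 and ln(37) = 3.611; z_{0.1} = -1.282, z_{0.9} = 1.282.
σ = (3.611 − 2.708)/(1.282 − (-1.282)) = 0.352.
μ = 2.708 − (-1.282)·0.352 = 3.159.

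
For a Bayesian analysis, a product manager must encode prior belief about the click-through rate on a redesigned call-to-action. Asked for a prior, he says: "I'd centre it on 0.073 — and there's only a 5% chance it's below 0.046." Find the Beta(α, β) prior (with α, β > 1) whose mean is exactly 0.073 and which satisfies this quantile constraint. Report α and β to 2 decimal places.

α ≈ 15.30, β ≈ 194.29

With mean 0.073 fixed, write α = 0.073s, β = 0.927s where s = α+β.
Need P(θ < 0.046) = 0.05 under Beta(0.073s, 0.927s). Normal approximation: (q−m)/√(m(1−m)/s) ≈ z_{0.05} = -1.64, so s ≈ 0.073·0.927·(-1.64)²/(0.046−0.073)² = 251.1.
At s = 251.1: P(θ<0.046) ≈ 0.035. Adjusting to match 0.05 gives s ≈ 209.59.
So α = 0.073·209.59 ≈ 15.30, β = 0.927·209.59 ≈ 194.29.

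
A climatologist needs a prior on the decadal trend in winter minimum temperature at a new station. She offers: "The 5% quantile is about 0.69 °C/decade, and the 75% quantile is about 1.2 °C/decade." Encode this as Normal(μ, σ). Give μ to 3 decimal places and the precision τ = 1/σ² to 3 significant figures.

The p-quantile of Normal(μ,σ) is μ + z_p·σ, with z_{0.05} = -1.645 and z_{0.75} = 0.6745.
Eliminate σ: μ = (z₂·x₁ − z₁·x₂)/(z₂ − z₁) = (0.6745·0.69 − (-1.645)·1.2)/2.319 = 1.052.
Then σ = (x₂ − x₁)/(z₂ − z₁) = (1.2 − 0.69)/2.319 = 0.220.
Precision τ = 1/σ² = 1/0.2199² = 20.7.

μ = 1.052, τ = 20.7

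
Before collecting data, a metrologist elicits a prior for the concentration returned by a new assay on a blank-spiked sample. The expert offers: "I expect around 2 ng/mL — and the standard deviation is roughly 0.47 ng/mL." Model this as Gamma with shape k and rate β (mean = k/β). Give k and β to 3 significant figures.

For Gamma(k, rate β): mean = k/β, variance = k/β², so CV = 1/√k.
CV = SD/mean = 0.47/2 = 0.235, hence k = 1/CV² = 18.1.
Then β = k/mean = 18.1/2 = 9.05.

k ≈ 18.1, β ≈ 9.05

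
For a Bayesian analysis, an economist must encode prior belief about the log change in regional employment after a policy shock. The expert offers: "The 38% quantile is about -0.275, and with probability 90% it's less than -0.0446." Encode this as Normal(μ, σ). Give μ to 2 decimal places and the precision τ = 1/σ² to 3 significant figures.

For Normal(μ,σ), the p-quantile is μ + z_p·σ. Here z_{0.38} = -0.3055, z_{0.9} = 1.282.
So -0.275 = μ − 0.3055σ and -0.0446 = μ + 1.282σ.
Subtracting: σ = (-0.0446 − -0.275)/(1.282 − (-0.3055)) = 0.15.
Then μ = -0.275 − (-0.3055)·0.15 = -0.23.
Precision τ = 1/σ² = 1/0.1452² = 47.4.

μ = -0.23, τ = 47.4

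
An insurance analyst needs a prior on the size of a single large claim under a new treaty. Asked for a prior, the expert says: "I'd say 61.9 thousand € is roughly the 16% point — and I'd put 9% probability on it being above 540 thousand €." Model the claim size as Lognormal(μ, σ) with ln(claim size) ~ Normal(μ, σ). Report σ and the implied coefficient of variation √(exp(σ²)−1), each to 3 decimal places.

σ ≈ 0.928, CV ≈ 1.168

If T ~ Lognormal(μ,σ) then ln T ~ Normal(μ,σ), so the p-quantile of ln T is μ + z_p·σ.
ln(61.9) = 4.126 and ln(540) = 6.292; z_{0.16} = -0.9945, z_{0.91} = 1.341.
σ = (6.292 − 4.126)/(1.341 − (-0.9945)) = 0.928.
μ = 4.126 − (-0.9945)·0.928 = 5.048.
CV = √(exp(σ²)−1) = √(exp(0.8604)−1) = 1.168.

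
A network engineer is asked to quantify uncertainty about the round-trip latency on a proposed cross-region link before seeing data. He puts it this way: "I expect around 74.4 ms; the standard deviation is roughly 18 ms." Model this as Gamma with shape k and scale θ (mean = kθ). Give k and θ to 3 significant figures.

For Gamma(k, scale θ): mean = kθ, variance = kθ², so CV = 1/√k.
CV = SD/mean = 18/74.4 = 0.2419, hence k = 1/CV² = 17.1.
Then θ = mean/k = 74.4/17.1 = 4.35.

k ≈ 17.1, θ ≈ 4.35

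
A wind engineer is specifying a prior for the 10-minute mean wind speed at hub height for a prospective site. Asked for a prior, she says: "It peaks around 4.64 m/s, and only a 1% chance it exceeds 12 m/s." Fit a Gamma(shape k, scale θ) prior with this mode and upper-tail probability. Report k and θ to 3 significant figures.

k ≈ 6.16, θ ≈ 0.899

Gamma(k,θ) with k>1 has mode (k−1)θ, so θ = 4.64/(k−1).
Need P(X < 12) = 0.99 with θ tied to k this way. Start at k = 2, θ = 4.64: P(X<12) ≈ 0.730.
Too low — raise k to concentrate. Iterating converges to k ≈ 6.16.
Then θ = 4.64/(6.16−1) ≈ 0.899.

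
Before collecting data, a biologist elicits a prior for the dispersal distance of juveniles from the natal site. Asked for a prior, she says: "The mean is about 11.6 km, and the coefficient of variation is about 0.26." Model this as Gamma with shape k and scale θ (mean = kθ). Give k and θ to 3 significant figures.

k ≈ 14.8, θ ≈ 0.784

For Gamma(k, scale θ): mean = kθ, variance = kθ², so CV = 1/√k.
CV = 0.26, hence k = 1/CV² = 14.8.
Then θ = mean/k = 11.6/14.8 = 0.784.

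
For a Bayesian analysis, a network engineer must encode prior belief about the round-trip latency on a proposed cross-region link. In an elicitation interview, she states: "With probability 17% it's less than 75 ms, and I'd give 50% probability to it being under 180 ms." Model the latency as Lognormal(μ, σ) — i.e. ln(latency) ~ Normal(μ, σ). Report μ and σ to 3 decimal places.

μ ≈ 5.193, σ ≈ 0.918

If T ~ Lognormal(μ,σ) then ln T ~ Normal(μ,σ), so the p-quantile of ln T is μ + z_p·σ.
ln(75) = 4.317 and ln(180) = 5.193; z_{0.17} = -0.9542, z_{0.5} = 0.
σ = (5.193 − 4.317)/(0 − (-0.9542)) = 0.918.
μ = 4.317 − (-0.9542)·0.918 = 5.193.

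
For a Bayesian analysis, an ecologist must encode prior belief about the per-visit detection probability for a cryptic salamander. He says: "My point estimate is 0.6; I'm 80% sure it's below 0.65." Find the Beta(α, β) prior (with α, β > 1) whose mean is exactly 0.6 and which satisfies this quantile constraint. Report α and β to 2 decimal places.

With mean 0.6 fixed, write α = 0.6s, β = 0.4s where s = α+β.
Need P(θ < 0.65) = 0.8 under Beta(0.6s, 0.4s). Normal approximation: (q−m)/√(m(1−m)/s) ≈ z_{0.8} = 0.842, so s ≈ 0.6·0.4·(0.842)²/(0.65−0.6)² = 68.0.
At s = 68.0: P(θ<0.65) ≈ 0.798. Adjusting to match 0.8 gives s ≈ 68.84.
So α = 0.6·68.84 ≈ 41.31, β = 0.4·68.84 ≈ 27.54.

α ≈ 41.31, β ≈ 27.54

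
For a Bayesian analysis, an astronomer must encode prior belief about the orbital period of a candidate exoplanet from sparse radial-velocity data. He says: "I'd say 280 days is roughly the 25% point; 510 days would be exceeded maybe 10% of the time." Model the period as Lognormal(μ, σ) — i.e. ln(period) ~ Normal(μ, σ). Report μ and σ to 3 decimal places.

μ ≈ 5.842, σ ≈ 0.307

If T ~ Lognormal(μ,σ) then ln T ~ Normal(μ,σ), so the p-quantile of ln T is μ + z_p·σ.
ln(280) = 5.635 and ln(510) = 6.234; z_{0.25} = -0.6745, z_{0.9} = 1.282.
σ = (6.234 − 5.635)/(1.282 − (-0.6745)) = 0.307.
μ = 5.635 − (-0.6745)·0.307 = 5.842.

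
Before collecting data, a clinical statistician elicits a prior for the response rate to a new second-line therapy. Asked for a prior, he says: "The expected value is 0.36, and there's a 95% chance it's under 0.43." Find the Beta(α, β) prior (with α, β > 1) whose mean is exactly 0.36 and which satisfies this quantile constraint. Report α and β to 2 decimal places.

α ≈ 47.10, β ≈ 83.73

With mean 0.36 fixed, write α = 0.36s, β = 0.64s where s = α+β.
Need P(θ < 0.43) = 0.95 under Beta(0.36s, 0.64s). Normal approximation: (q−m)/√(m(1−m)/s) ≈ z_{0.95} = 1.64, so s ≈ 0.36·0.64·(1.64)²/(0.43−0.36)² = 127.2.
At s = 127.2: P(θ<0.43) ≈ 0.948. Adjusting to match 0.95 gives s ≈ 130.83.
So α = 0.36·130.83 ≈ 47.10, β = 0.64·130.83 ≈ 83.73.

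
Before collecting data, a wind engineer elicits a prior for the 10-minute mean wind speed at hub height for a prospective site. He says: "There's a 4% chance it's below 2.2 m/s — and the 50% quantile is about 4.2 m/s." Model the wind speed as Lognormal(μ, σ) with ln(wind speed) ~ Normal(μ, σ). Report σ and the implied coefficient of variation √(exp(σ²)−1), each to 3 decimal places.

If T ~ Lognormal(μ,σ) then ln T ~ Normal(μ,σ), so the p-quantile of ln T is μ + z_p·σ.
ln(2.2) = 0.7885 and ln(4.2) = 1.435; z_{0.04} = -1.751, z_{0.5} = 0.
σ = (1.435 − 0.7885)/(0 − (-1.751)) = 0.369.
μ = 0.7885 − (-1.751)·0.369 = 1.435.
CV = √(exp(σ²)−1) = √(exp(0.1364)−1) = 0.382.

σ ≈ 0.369, CV ≈ 0.382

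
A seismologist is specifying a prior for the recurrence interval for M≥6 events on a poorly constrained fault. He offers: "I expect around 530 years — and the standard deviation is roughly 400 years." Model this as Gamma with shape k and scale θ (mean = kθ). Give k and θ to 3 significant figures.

For Gamma(k, scale θ): mean = kθ, variance = kθ², so CV = 1/√k.
CV = SD/mean = 400/530 = 0.7547, hence k = 1/CV² = 1.76.
Then θ = mean/k = 530/1.76 = 302.

k ≈ 1.76, θ ≈ 302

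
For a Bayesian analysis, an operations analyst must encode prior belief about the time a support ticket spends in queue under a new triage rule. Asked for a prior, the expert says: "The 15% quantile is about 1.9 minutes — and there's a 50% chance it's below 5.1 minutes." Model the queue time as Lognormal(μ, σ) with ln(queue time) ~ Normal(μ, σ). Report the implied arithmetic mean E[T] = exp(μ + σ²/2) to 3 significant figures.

E[T] ≈ 8.03 minutes

If T ~ Lognormal(μ,σ) then ln T ~ Normal(μ,σ), so the p-quantile of ln T is μ + z_p·σ.
ln(1.9) = 0.6419 and ln(5.1) = 1.629; z_{0.15} = -1.036, z_{0.5} = 0.
σ = (1.629 − 0.6419)/(0 − (-1.036)) = 0.953.
μ = 0.6419 − (-1.036)·0.953 = 1.629.
E[T] = exp(μ + σ²/2) = exp(1.629 + 0.4538) = 8.03 minutes.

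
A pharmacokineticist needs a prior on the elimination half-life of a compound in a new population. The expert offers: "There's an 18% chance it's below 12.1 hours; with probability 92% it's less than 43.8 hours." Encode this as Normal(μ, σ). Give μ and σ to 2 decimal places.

μ = 24.61, σ = 13.66

The p-quantile of Normal(μ,σ) is μ + z_p·σ, with z_{0.18} = -0.9154 and z_{0.92} = 1.405.
Eliminate σ: μ = (z₂·x₁ − z₁·x₂)/(z₂ − z₁) = (1.405·12.1 − (-0.9154)·43.8)/2.32 = 24.61.
Then σ = (x₂ − x₁)/(z₂ − z₁) = (43.8 − 12.1)/2.32 = 13.66.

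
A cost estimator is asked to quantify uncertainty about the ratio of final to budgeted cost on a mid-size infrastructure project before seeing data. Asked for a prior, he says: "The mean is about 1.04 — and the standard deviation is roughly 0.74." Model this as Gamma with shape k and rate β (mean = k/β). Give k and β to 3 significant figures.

For Gamma(k, rate β): mean = k/β, variance = k/β², so CV = 1/√k.
CV = SD/mean = 0.74/1.04 = 0.7115, hence k = 1/CV² = 1.98.
Then β = k/mean = 1.98/1.04 = 1.9.

k ≈ 1.98, β ≈ 1.9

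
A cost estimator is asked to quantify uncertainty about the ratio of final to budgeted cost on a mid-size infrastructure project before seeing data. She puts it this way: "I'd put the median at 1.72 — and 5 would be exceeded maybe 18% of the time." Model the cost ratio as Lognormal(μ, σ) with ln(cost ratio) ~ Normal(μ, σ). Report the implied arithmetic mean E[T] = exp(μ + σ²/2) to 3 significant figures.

E[T] ≈ 3.39

If T ~ Lognormal(μ,σ) then ln T ~ Normal(μ,σ), so the p-quantile of ln T is μ + z_p·σ.
ln(1.72) = 0.5423 and ln(5) = 1.609; z_{0.5} = 0, z_{0.82} = 0.9154.
σ = (1.609 − 0.5423)/(0.9154 − (0)) = 1.166.
μ = 0.5423 − (0)·1.166 = 0.542.
E[T] = exp(μ + σ²/2) = exp(0.542 + 0.6795) = 3.39.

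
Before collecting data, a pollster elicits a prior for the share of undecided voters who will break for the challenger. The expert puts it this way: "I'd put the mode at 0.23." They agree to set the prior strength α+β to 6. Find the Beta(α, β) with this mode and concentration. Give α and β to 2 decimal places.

α = 1.92, β = 4.08

For α,β > 1 the Beta mode is (α−1)/(α+β−2). With α+β = 6, the mode is (α−1)/4.
Set (α−1)/4 = 0.23 → α = 1 + 0.23·4 = 1.92.
β = 6 − α = 4.08.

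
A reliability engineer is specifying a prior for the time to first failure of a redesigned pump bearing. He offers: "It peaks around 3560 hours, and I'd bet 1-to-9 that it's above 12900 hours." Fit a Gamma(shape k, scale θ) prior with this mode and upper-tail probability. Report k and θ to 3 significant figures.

k ≈ 2.12, θ ≈ 3170

Gamma(k,θ) with k>1 has mode (k−1)θ, so θ = 3560/(k−1).
Need P(X < 12900) = 0.9 with θ tied to k this way. Start at k = 2, θ = 3560: P(X<12900) ≈ 0.877.
Too low — raise k to concentrate. Iterating converges to k ≈ 2.12.
Then θ = 3560/(2.12−1) ≈ 3170.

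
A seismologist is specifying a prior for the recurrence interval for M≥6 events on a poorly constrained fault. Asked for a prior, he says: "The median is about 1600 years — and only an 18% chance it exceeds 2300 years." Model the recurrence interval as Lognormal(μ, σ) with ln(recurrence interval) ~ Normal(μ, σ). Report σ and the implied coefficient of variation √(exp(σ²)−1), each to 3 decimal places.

σ ≈ 0.396, CV ≈ 0.413

If T ~ Lognormal(μ,σ) then ln T ~ Normal(μ,σ), so the p-quantile of ln T is μ + z_p·σ.
ln(1600) = 7.378 and ln(2300) = 7.741; z_{0.5} = 0, z_{0.82} = 0.9154.
σ = (7.741 − 7.378)/(0.9154 − (0)) = 0.396.
μ = 7.378 − (0)·0.396 = 7.378.
CV = √(exp(σ²)−1) = √(exp(0.1572)−1) = 0.413.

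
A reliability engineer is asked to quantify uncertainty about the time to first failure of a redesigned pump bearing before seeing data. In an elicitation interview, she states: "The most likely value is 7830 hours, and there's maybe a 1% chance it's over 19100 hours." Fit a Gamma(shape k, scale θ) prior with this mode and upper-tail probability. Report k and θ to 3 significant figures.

k ≈ 6.93, θ ≈ 1320

Gamma(k,θ) with k>1 has mode (k−1)θ, so θ = 7830/(k−1).
Need P(X < 19100) = 0.99 with θ tied to k this way. Start at k = 2, θ = 7830: P(X<19100) ≈ 0.700.
Too low — raise k to concentrate. Iterating converges to k ≈ 6.93.
Then θ = 7830/(6.93−1) ≈ 1320.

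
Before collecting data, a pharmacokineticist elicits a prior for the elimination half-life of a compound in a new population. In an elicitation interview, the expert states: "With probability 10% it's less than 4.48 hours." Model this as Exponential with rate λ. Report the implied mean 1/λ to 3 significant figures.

mean ≈ 42.5 hours

P(T < 4.48) = 1 − e^(−λ·4.48) = 0.1, so λ = −ln(1−0.1)/4.48 = −ln(0.9)/4.48 = 0.0235.
Mean = 1/λ = 42.5 hours.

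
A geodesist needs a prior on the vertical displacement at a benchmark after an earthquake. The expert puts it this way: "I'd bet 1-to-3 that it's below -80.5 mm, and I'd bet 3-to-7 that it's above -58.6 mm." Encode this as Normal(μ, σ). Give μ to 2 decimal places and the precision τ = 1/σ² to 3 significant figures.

The p-quantile of Normal(μ,σ) is μ + z_p·σ, with z_{0.25} = -0.6745 and z_{0.7} = 0.5244.
Eliminate σ: μ = (z₂·x₁ − z₁·x₂)/(z₂ − z₁) = (0.5244·-80.5 − (-0.6745)·-58.6)/1.199 = -68.18.
Then σ = (x₂ − x₁)/(z₂ − z₁) = (-58.6 − -80.5)/1.199 = 18.27.
Precision τ = 1/σ² = 1/18.27² = 0.003.

μ = -68.18, τ = 0.003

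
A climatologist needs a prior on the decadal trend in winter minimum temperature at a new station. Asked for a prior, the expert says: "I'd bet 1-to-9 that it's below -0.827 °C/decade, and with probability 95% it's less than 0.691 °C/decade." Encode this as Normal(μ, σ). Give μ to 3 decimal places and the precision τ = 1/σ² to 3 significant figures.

μ = -0.162, τ = 3.72

For Normal(μ,σ), the p-quantile is μ + z_p·σ. Here z_{0.1} = -1.282, z_{0.95} = 1.645.
So -0.827 = μ − 1.282σ and 0.691 = μ + 1.645σ.
Subtracting: σ = (0.691 − -0.827)/(1.645 − (-1.282)) = 0.519.
Then μ = -0.827 − (-1.282)·0.519 = -0.162.
Precision τ = 1/σ² = 1/0.5187² = 3.72.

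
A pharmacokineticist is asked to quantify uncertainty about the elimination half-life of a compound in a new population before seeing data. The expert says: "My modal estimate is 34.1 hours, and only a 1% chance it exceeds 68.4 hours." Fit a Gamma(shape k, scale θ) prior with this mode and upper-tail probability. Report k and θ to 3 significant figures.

k ≈ 11.1, θ ≈ 3.37

Gamma(k,θ) with k>1 has mode (k−1)θ, so θ = 34.1/(k−1).
Need P(X < 68.4) = 0.99 with θ tied to k this way. Start at k = 2, θ = 34.1: P(X<68.4) ≈ 0.596.
Too low — raise k to concentrate. Iterating converges to k ≈ 11.1.
Then θ = 34.1/(11.1−1) ≈ 3.37.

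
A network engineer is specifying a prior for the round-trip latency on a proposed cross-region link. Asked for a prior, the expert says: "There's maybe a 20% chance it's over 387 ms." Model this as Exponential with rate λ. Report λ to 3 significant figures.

P(T > 387.0) = e^(−λ·387.0) = 0.2, so λ = −ln(0.2)/387.0 = 0.00416.

λ ≈ 0.00416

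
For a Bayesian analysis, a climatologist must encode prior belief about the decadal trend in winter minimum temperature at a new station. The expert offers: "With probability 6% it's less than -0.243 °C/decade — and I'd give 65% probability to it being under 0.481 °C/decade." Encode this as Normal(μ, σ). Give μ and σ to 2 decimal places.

For Normal(μ,σ), the p-quantile is μ + z_p·σ. Here z_{0.06} = -1.555, z_{0.65} = 0.3853.
So -0.243 = μ − 1.555σ and 0.481 = μ + 0.3853σ.
Subtracting: σ = (0.481 − -0.243)/(0.3853 − (-1.555)) = 0.37.
Then μ = -0.243 − (-1.555)·0.37 = 0.34.

μ = 0.34, σ = 0.37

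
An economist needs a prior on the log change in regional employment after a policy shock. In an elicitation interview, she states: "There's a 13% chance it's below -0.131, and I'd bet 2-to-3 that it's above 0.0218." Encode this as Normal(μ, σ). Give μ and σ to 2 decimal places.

μ = -0.01, σ = 0.11

For Normal(μ,σ), the p-quantile is μ + z_p·σ. Here z_{0.13} = -1.126, z_{0.6} = 0.2533.
So -0.131 = μ − 1.126σ and 0.0218 = μ + 0.2533σ.
Subtracting: σ = (0.0218 − -0.131)/(0.2533 − (-1.126)) = 0.11.
Then μ = -0.131 − (-1.126)·0.11 = -0.01.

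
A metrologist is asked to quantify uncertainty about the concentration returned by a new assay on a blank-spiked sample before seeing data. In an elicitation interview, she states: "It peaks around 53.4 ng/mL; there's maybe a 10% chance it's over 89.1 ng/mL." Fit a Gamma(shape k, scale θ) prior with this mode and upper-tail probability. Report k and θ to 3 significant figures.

Gamma(k,θ) with k>1 has mode (k−1)θ, so θ = 53.4/(k−1).
Need P(X < 89.1) = 0.9 with θ tied to k this way. Start at k = 2, θ = 53.4: P(X<89.1) ≈ 0.497.
Too low — raise k to concentrate. Iterating converges to k ≈ 8.21.
Then θ = 53.4/(8.21−1) ≈ 7.41.

k ≈ 8.21, θ ≈ 7.41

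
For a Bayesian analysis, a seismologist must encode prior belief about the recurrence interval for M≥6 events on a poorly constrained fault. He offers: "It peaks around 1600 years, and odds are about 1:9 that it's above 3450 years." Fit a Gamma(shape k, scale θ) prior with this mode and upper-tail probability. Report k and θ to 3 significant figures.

Gamma(k,θ) with k>1 has mode (k−1)θ, so θ = 1600/(k−1).
Need P(X < 3450) = 0.9 with θ tied to k this way. Start at k = 2, θ = 1600: P(X<3450) ≈ 0.635.
Too low — raise k to concentrate. Iterating converges to k ≈ 4.26.
Then θ = 1600/(4.26−1) ≈ 491.

k ≈ 4.26, θ ≈ 491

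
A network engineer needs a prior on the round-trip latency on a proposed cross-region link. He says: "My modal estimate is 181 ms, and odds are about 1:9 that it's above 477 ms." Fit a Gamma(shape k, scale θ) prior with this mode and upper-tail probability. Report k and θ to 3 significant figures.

k ≈ 3.04, θ ≈ 88.7

Gamma(k,θ) with k>1 has mode (k−1)θ, so θ = 181/(k−1).
Need P(X < 477) = 0.9 with θ tied to k this way. Start at k = 2, θ = 181: P(X<477) ≈ 0.739.
Too low — raise k to concentrate. Iterating converges to k ≈ 3.04.
Then θ = 181/(3.04−1) ≈ 88.7.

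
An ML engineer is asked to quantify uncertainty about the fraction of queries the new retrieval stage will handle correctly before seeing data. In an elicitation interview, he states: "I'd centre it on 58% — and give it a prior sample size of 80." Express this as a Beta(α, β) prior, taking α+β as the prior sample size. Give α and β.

Under the effective-sample-size interpretation, Beta(α, β) has prior mean α/(α+β) and prior sample size α+β.
So α+β = 80 and α/(α+β) = 0.58, giving α = 0.58·80 = 46.4 and β = 80 − 46.4 = 33.6.

α = 46.4, β = 33.6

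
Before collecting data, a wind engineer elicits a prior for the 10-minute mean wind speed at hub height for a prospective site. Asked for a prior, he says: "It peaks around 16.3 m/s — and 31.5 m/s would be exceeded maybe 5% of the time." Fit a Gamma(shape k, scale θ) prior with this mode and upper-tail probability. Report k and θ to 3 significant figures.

Gamma(k,θ) with k>1 has mode (k−1)θ, so θ = 16.3/(k−1).
Need P(X < 31.5) = 0.95 with θ tied to k this way. Start at k = 2, θ = 16.3: P(X<31.5) ≈ 0.575.
Too low — raise k to concentrate. Iterating converges to k ≈ 7.4.
Then θ = 16.3/(7.4−1) ≈ 2.55.

k ≈ 7.4, θ ≈ 2.55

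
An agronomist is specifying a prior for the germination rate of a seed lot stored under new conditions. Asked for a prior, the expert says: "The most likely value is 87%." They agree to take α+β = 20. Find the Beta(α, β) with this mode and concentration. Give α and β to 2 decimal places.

For α,β > 1 the Beta mode is (α−1)/(α+β−2). With α+β = 20, the mode is (α−1)/18.
Set (α−1)/18 = 0.87 → α = 1 + 0.87·18 = 16.66.
β = 20 − α = 3.34.

α = 16.66, β = 3.34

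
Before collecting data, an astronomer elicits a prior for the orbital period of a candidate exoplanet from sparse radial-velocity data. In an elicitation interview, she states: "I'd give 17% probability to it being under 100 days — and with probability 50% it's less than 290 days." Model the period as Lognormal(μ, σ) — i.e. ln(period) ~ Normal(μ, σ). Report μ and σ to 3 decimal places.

μ ≈ 5.670, σ ≈ 1.116

If T ~ Lognormal(μ,σ) then ln T ~ Normal(μ,σ), so the p-quantile of ln T is μ + z_p·σ.
ln(100) = 4.605 and ln(290) = 5.67; z_{0.17} = -0.9542, z_{0.5} = 0.
σ = (5.67 − 4.605)/(0 − (-0.9542)) = 1.116.
μ = 4.605 − (-0.9542)·1.116 = 5.670.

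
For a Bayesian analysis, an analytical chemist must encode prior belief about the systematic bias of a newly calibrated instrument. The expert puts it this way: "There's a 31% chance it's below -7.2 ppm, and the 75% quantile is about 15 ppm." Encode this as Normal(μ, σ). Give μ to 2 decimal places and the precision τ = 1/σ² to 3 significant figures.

For Normal(μ,σ), the p-quantile is μ + z_p·σ. Here z_{0.31} = -0.4959, z_{0.75} = 0.6745.
So -7.2 = μ − 0.4959σ and 15 = μ + 0.6745σ.
Subtracting: σ = (15 − -7.2)/(0.6745 − (-0.4959)) = 18.97.
Then μ = -7.2 − (-0.4959)·18.97 = 2.21.
Precision τ = 1/σ² = 1/18.97² = 0.00278.

μ = 2.21, τ = 0.00278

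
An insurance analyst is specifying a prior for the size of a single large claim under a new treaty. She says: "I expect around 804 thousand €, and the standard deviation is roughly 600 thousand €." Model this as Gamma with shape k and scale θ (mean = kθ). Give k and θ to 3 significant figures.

k ≈ 1.8, θ ≈ 448

For Gamma(k, scale θ): mean = kθ, variance = kθ², so CV = 1/√k.
CV = SD/mean = 600/804 = 0.7463, hence k = 1/CV² = 1.8.
Then θ = mean/k = 804/1.8 = 448.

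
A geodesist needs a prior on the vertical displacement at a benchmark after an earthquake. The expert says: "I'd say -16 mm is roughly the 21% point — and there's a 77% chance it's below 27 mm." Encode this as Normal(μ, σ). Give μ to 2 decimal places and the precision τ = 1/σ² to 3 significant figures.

The p-quantile of Normal(μ,σ) is μ + z_p·σ, with z_{0.21} = -0.8064 and z_{0.77} = 0.7388.
Eliminate σ: μ = (z₂·x₁ − z₁·x₂)/(z₂ − z₁) = (0.7388·-16 − (-0.8064)·27)/1.545 = 6.44.
Then σ = (x₂ − x₁)/(z₂ − z₁) = (27 − -16)/1.545 = 27.83.
Precision τ = 1/σ² = 1/27.83² = 0.00129.

μ = 6.44, τ = 0.00129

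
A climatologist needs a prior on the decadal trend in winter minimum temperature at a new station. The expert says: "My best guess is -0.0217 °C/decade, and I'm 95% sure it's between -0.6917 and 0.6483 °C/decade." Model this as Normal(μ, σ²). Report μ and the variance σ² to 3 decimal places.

A symmetric 95% interval runs μ ± z·σ with z = 1.96.
Half-width = 0.67, so σ = 0.67/1.96 = 0.3418 and σ² = 0.117.
μ is the stated best guess, -0.022.

μ = -0.022, σ² = 0.117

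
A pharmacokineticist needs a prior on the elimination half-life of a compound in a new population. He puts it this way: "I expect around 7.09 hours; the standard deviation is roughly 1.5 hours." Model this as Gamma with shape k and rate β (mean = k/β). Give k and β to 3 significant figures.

k ≈ 22.3, β ≈ 3.15

For Gamma(k, rate β): mean = k/β, variance = k/β², so CV = 1/√k.
CV = SD/mean = 1.5/7.09 = 0.2116, hence k = 1/CV² = 22.3.
Then β = k/mean = 22.3/7.09 = 3.15.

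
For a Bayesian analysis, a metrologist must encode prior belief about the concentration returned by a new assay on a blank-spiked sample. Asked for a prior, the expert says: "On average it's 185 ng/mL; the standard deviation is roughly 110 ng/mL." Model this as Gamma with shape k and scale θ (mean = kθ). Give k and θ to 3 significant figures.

k ≈ 2.83, θ ≈ 65.4

For Gamma(k, scale θ): mean = kθ, variance = kθ², so CV = 1/√k.
CV = SD/mean = 110/185 = 0.5946, hence k = 1/CV² = 2.83.
Then θ = mean/k = 185/2.83 = 65.4.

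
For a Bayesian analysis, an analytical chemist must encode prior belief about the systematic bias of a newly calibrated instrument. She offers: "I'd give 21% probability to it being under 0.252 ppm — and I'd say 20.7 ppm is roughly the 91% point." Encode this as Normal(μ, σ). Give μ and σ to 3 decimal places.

μ = 7.932, σ = 9.523

The p-quantile of Normal(μ,σ) is μ + z_p·σ, with z_{0.21} = -0.8064 and z_{0.91} = 1.341.
Eliminate σ: μ = (z₂·x₁ − z₁·x₂)/(z₂ − z₁) = (1.341·0.252 − (-0.8064)·20.7)/2.147 = 7.932.
Then σ = (x₂ − x₁)/(z₂ − z₁) = (20.7 − 0.252)/2.147 = 9.523.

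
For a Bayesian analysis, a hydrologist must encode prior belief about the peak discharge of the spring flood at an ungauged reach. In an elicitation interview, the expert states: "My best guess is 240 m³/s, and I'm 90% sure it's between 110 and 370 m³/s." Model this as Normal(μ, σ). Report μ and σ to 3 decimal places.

μ = 240.000, σ = 79.034

A symmetric 90% interval runs μ ± z·σ with z = 1.645.
Half-width = 130, so σ = 130/1.645 = 79.034.
μ is the stated best guess, 240.000.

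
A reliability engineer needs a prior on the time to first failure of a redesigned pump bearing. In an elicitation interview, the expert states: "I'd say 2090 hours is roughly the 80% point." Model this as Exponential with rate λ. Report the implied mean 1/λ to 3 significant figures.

mean ≈ 1300 hours

P(T < 2090.0) = 1 − e^(−λ·2090.0) = 0.8, so λ = −ln(1−0.8)/2090.0 = −ln(0.2)/2090.0 = 0.00077.
Mean = 1/λ = 1300 hours.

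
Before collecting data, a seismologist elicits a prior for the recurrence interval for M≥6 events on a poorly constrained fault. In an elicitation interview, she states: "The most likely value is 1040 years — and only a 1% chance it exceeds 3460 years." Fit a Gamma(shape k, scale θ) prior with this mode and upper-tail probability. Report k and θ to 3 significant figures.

Gamma(k,θ) with k>1 has mode (k−1)θ, so θ = 1040/(k−1).
Need P(X < 3460) = 0.99 with θ tied to k this way. Start at k = 2, θ = 1040: P(X<3460) ≈ 0.845.
Too low — raise k to concentrate. Iterating converges to k ≈ 4.04.
Then θ = 1040/(4.04−1) ≈ 342.

k ≈ 4.04, θ ≈ 342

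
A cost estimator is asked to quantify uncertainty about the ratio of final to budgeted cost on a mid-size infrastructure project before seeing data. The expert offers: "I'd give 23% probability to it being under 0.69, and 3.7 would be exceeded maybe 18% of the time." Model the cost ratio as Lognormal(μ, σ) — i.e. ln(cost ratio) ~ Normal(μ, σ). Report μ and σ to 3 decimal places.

μ ≈ 0.379, σ ≈ 1.015

If T ~ Lognormal(μ,σ) then ln T ~ Normal(μ,σ), so the p-quantile of ln T is μ + z_p·σ.
ln(0.69) = -0.3711 and ln(3.7) = 1.308; z_{0.23} = -0.7388, z_{0.82} = 0.9154.
σ = (1.308 − -0.3711)/(0.9154 − (-0.7388)) = 1.015.
μ = -0.3711 − (-0.7388)·1.015 = 0.379.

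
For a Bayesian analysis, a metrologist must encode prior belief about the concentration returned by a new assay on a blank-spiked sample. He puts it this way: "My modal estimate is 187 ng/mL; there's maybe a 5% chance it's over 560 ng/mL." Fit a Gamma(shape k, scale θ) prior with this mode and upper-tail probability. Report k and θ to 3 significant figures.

Gamma(k,θ) with k>1 has mode (k−1)θ, so θ = 187/(k−1).
Need P(X < 560) = 0.95 with θ tied to k this way. Start at k = 2, θ = 187: P(X<560) ≈ 0.800.
Too low — raise k to concentrate. Iterating converges to k ≈ 3.2.
Then θ = 187/(3.2−1) ≈ 84.9.

k ≈ 3.2, θ ≈ 84.9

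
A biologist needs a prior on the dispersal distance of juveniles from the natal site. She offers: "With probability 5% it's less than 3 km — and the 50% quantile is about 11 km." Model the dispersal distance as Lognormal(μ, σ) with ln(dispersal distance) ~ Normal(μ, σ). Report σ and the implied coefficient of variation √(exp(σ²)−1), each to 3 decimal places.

If T ~ Lognormal(μ,σ) then ln T ~ Normal(μ,σ), so the p-quantile of ln T is μ + z_p·σ.
ln(3) = 1.099 and ln(11) = 2.398; z_{0.05} = -1.645, z_{0.5} = 0.
σ = (2.398 − 1.099)/(0 − (-1.645)) = 0.790.
μ = 1.099 − (-1.645)·0.790 = 2.398.
CV = √(exp(σ²)−1) = √(exp(0.6240)−1) = 0.931.

σ ≈ 0.790, CV ≈ 0.931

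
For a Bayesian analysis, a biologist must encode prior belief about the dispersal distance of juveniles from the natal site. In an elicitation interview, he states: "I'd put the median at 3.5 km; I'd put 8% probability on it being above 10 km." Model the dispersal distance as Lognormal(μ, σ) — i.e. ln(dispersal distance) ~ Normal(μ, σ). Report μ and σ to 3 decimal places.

If T ~ Lognormal(μ,σ) then ln T ~ Normal(μ,σ), so the p-quantile of ln T is μ + z_p·σ.
ln(3.5) = 1.253 and ln(10) = 2.303; z_{0.5} = 0, z_{0.92} = 1.405.
σ = (2.303 − 1.253)/(1.405 − (0)) = 0.747.
μ = 1.253 − (0)·0.747 = 1.253.

μ ≈ 1.253, σ ≈ 0.747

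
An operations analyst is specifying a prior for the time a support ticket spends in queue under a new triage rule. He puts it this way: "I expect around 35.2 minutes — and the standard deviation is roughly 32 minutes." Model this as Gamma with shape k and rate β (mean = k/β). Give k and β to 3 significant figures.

k ≈ 1.21, β ≈ 0.0344

For Gamma(k, rate β): mean = k/β, variance = k/β², so CV = 1/√k.
CV = SD/mean = 32/35.2 = 0.9091, hence k = 1/CV² = 1.21.
Then β = k/mean = 1.21/35.2 = 0.0344.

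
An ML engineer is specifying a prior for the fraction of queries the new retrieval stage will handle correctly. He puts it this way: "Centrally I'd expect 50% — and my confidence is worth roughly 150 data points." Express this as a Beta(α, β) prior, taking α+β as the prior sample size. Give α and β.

Under the effective-sample-size interpretation, Beta(α, β) has prior mean α/(α+β) and prior sample size α+β.
So α+β = 150 and α/(α+β) = 0.5, giving α = 0.5·150 = 75 and β = 150 − 75 = 75.

α = 75, β = 75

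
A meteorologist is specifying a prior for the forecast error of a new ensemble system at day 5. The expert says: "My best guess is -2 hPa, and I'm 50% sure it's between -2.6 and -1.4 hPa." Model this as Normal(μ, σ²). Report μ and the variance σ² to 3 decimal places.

μ = -2.000, σ² = 0.791

A symmetric 50% interval runs μ ± z·σ with z = 0.6745.
Half-width = 0.6, so σ = 0.6/0.6745 = 0.8896 and σ² = 0.791.
μ is the stated best guess, -2.000.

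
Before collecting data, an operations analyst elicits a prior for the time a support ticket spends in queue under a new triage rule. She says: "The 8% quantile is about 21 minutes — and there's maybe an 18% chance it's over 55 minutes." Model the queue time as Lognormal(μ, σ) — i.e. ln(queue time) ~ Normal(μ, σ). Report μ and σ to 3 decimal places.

μ ≈ 3.628, σ ≈ 0.415

If T ~ Lognormal(μ,σ) then ln T ~ Normal(μ,σ), so the p-quantile of ln T is μ + z_p·σ.
ln(21) = 3.045 and ln(55) = 4.007; z_{0.08} = -1.405, z_{0.82} = 0.9154.
σ = (4.007 − 3.045)/(0.9154 − (-1.405)) = 0.415.
μ = 3.045 − (-1.405)·0.415 = 3.628.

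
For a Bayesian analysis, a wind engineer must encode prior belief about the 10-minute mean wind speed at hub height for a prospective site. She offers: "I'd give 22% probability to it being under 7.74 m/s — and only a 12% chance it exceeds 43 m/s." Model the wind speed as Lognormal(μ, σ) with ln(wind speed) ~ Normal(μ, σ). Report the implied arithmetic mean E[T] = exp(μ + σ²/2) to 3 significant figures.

If T ~ Lognormal(μ,σ) then ln T ~ Normal(μ,σ), so the p-quantile of ln T is μ + z_p·σ.
ln(7.74) = 2.046 and ln(43) = 3.761; z_{0.22} = -0.7722, z_{0.88} = 1.175.
σ = (3.761 − 2.046)/(1.175 − (-0.7722)) = 0.881.
μ = 2.046 − (-0.7722)·0.881 = 2.726.
E[T] = exp(μ + σ²/2) = exp(2.726 + 0.3878) = 22.5 m/s.

E[T] ≈ 22.5 m/s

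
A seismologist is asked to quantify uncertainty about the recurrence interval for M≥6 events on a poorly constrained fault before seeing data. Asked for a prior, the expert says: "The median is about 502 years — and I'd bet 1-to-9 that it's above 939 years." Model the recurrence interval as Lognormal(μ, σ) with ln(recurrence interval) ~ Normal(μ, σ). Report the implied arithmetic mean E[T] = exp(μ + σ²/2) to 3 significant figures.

If T ~ Lognormal(μ,σ) then ln T ~ Normal(μ,σ), so the p-quantile of ln T is μ + z_p·σ.
ln(502) = 6.219 and ln(939) = 6.845; z_{0.5} = 0, z_{0.9} = 1.282.
σ = (6.845 − 6.219)/(1.282 − (0)) = 0.489.
μ = 6.219 − (0)·0.489 = 6.219.
E[T] = exp(μ + σ²/2) = exp(6.219 + 0.1194) = 566 years.

E[T] ≈ 566 years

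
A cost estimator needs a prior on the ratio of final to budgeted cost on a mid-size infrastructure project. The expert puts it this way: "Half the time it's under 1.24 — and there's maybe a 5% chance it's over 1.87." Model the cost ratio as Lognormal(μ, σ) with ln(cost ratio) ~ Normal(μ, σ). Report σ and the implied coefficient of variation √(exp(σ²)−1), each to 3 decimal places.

If T ~ Lognormal(μ,σ) then ln T ~ Normal(μ,σ), so the p-quantile of ln T is μ + z_p·σ.
ln(1.24) = 0.2151 and ln(1.87) = 0.6259; z_{0.5} = 0, z_{0.95} = 1.645.
σ = (0.6259 − 0.2151)/(1.645 − (0)) = 0.250.
μ = 0.2151 − (0)·0.250 = 0.215.
CV = √(exp(σ²)−1) = √(exp(0.0624)−1) = 0.254.

σ ≈ 0.250, CV ≈ 0.254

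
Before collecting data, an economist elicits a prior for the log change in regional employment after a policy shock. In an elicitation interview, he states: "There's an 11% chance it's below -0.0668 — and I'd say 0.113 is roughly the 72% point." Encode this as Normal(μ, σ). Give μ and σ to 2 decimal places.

For Normal(μ,σ), the p-quantile is μ + z_p·σ. Here z_{0.11} = -1.227, z_{0.72} = 0.5828.
So -0.0668 = μ − 1.227σ and 0.113 = μ + 0.5828σ.
Subtracting: σ = (0.113 − -0.0668)/(0.5828 − (-1.227)) = 0.10.
Then μ = -0.0668 − (-1.227)·0.10 = 0.06.

μ = 0.06, σ = 0.10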